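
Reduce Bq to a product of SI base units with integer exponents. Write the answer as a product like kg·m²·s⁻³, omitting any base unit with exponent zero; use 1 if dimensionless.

Bq = 1/s = s⁻¹ (activity is decays per second).

s⁻¹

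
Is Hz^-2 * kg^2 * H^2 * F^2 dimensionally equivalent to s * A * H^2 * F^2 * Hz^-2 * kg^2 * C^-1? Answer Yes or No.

Yes

Left side:
  Hz = s⁻¹.
  So Hz⁻² = s².
  H = kg·m²·s⁻²·A⁻².
  So H² = kg²·m⁴·s⁻⁴·A⁻⁴.
  F = kg⁻¹·m⁻²·s⁴·A².
  So F² = kg⁻²·m⁻⁴·s⁸·A⁴.
  Combining: Hz⁻²·kg²·H²·F² = s² · kg² · (kg²·m⁴·s⁻⁴·A⁻⁴) · (kg⁻²·m⁻⁴·s⁸·A⁴) = kg²·s⁶.
Right side:
  H = Wb/A (inductance = flux per current),
      = kg·m²·s⁻²·A⁻².
  So H² = kg²·m⁴·s⁻⁴·A⁻⁴.
  F = C/V (capacitance = charge per voltage),
      = A·s/(kg·m²·s⁻³·A⁻¹) (substituting C and V),
      = kg⁻¹·m⁻²·s⁴·A².
  So F² = kg⁻²·m⁻⁴·s⁸·A⁴.
  Hz = 1/s = s⁻¹ (frequency is cycles per second).
  So Hz⁻² = s².
  C = A·s = s·A (charge = current × time).
  So C⁻¹ = s⁻¹·A⁻¹.
  Combining: s·A·H²·F²·Hz⁻²·kg²·C⁻¹ = s · A · (kg²·m⁴·s⁻⁴·A⁻⁴) · (kg⁻²·m⁻⁴·s⁸·A⁴) · s² · kg² · (s⁻¹·A⁻¹) = kg²·s⁶.
Both reduce to kg²·s⁶.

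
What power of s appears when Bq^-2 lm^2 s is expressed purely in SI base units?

Bq = 1/s = s⁻¹ (activity is decays per second).
So Bq⁻² = s².
lm = cd·sr = cd (luminous flux; sr is dimensionless).
So lm² = cd².
Combining: Bq⁻²·lm²·s = s² · cd² · s = s³·cd².
The exponent of s is 3.

3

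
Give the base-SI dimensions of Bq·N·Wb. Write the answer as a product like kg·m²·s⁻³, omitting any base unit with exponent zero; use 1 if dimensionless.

kg²·m³·s⁻⁵·A⁻¹

Bq = 1/s = s⁻¹ (activity is decays per second).
N = kg·m/s² = kg·m·s⁻² (force = mass × acceleration).
Wb = V·s (flux: a volt is a weber per second),
    = kg·m²·s⁻²·A⁻¹.
Combining: Bq·N·Wb = s⁻¹ · (kg·m·s⁻²) · (kg·m²·s⁻²·A⁻¹) = kg²·m³·s⁻⁵·A⁻¹.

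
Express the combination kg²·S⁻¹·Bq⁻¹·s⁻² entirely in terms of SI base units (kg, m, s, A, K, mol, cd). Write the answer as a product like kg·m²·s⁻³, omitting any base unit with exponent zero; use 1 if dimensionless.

S = kg⁻¹·m⁻²·s³·A².
So S⁻¹ = kg·m²·s⁻³·A⁻².
Bq = s⁻¹.
So Bq⁻¹ = s.
Combining: kg²·S⁻¹·Bq⁻¹·s⁻² = kg² · (kg·m²·s⁻³·A⁻²) · s · s⁻² = kg³·m²·s⁻⁴·A⁻².

kg³·m²·s⁻⁴·A⁻²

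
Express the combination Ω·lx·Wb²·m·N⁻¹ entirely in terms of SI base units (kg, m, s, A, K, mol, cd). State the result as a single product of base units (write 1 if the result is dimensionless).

Ω = kg·m²·s⁻³·A⁻².
lx = m⁻²·cd.
Wb = kg·m²·s⁻²·A⁻¹.
So Wb² = kg²·m⁴·s⁻⁴·A⁻².
N = kg·m·s⁻².
So N⁻¹ = kg⁻¹·m⁻¹·s².
Combining: Ω·lx·Wb²·m·N⁻¹ = (kg·m²·s⁻³·A⁻²) · (m⁻²·cd) · (kg²·m⁴·s⁻⁴·A⁻²) · m · (kg⁻¹·m⁻¹·s²) = kg²·m⁴·s⁻⁵·A⁻⁴·cd.

kg²·m⁴·s⁻⁵·A⁻⁴·cd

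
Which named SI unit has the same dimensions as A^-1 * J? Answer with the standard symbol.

Wb

J = N·m (work = force × distance),
    = kg·m²·s⁻².
Combining: A⁻¹·J = A⁻¹ · (kg·m²·s⁻²) = kg·m²·s⁻²·A⁻¹.
kg·m²·s⁻²·A⁻¹ is the base-SI form of the weber.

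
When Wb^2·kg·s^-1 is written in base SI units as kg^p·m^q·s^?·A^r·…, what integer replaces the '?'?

Wb = V·s (flux: a volt is a weber per second),
    = kg·m²·s⁻²·A⁻¹.
So Wb² = kg²·m⁴·s⁻⁴·A⁻².
Combining: Wb²·kg·s⁻¹ = (kg²·m⁴·s⁻⁴·A⁻²) · kg · s⁻¹ = kg³·m⁴·s⁻⁵·A⁻².
The exponent of s is -5.

-5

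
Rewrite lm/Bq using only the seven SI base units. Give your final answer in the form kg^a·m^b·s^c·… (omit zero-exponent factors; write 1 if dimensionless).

s·cd

Bq = 1/s = s⁻¹ (activity is decays per second).
So Bq⁻¹ = s.
lm = cd·sr = cd (luminous flux; sr is dimensionless).
Combining: Bq⁻¹·lm = s · cd = s·cd.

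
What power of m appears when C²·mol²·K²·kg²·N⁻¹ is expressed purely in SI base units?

-1

C = s·A.
So C² = s²·A².
N = kg·m·s⁻².
So N⁻¹ = kg⁻¹·m⁻¹·s².
Combining: C²·mol²·K²·kg²·N⁻¹ = (s²·A²) · mol² · K² · kg² · (kg⁻¹·m⁻¹·s²) = kg·m⁻¹·s⁴·A²·K²·mol².
The exponent of m is -1.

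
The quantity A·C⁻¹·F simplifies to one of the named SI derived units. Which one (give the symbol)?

S

C = s·A.
So C⁻¹ = s⁻¹·A⁻¹.
F = kg⁻¹·m⁻²·s⁴·A².
Combining: A·C⁻¹·F = A · (s⁻¹·A⁻¹) · (kg⁻¹·m⁻²·s⁴·A²) = kg⁻¹·m⁻²·s³·A².
kg⁻¹·m⁻²·s³·A² is the base-SI form of the siemens.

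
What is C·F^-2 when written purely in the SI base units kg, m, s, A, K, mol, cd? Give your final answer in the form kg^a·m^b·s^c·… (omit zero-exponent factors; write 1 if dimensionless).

kg²·m⁴·s⁻⁷·A⁻³

C = A·s = s·A (charge = current × time).
F = C/V (capacitance = charge per voltage),
    = A·s/(kg·m²·s⁻³·A⁻¹) (substituting C and V),
    = kg⁻¹·m⁻²·s⁴·A².
So F⁻² = kg²·m⁴·s⁻⁸·A⁻⁴.
Combining: C·F⁻² = (s·A) · (kg²·m⁴·s⁻⁸·A⁻⁴) = kg²·m⁴·s⁻⁷·A⁻³.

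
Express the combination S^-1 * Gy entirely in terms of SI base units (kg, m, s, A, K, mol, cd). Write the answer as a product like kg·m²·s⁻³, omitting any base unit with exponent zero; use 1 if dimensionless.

kg·m⁴·s⁻⁵·A⁻²

S = kg⁻¹·m⁻²·s³·A².
So S⁻¹ = kg·m²·s⁻³·A⁻².
Gy = m²·s⁻².
Combining: S⁻¹·Gy = (kg·m²·s⁻³·A⁻²) · (m²·s⁻²) = kg·m⁴·s⁻⁵·A⁻².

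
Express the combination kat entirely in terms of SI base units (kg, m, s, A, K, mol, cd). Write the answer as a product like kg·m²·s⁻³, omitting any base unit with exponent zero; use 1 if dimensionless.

kat = mol/s = s⁻¹·mol (catalytic activity).

s⁻¹·mol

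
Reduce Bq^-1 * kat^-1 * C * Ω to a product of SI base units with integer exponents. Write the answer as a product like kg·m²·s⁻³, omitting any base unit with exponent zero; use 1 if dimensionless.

kg·m²·A⁻¹·mol⁻¹

Bq = s⁻¹.
So Bq⁻¹ = s.
kat = s⁻¹·mol.
So kat⁻¹ = s·mol⁻¹.
C = s·A.
Ω = kg·m²·s⁻³·A⁻².
Combining: Bq⁻¹·kat⁻¹·C·Ω = s · (s·mol⁻¹) · (s·A) · (kg·m²·s⁻³·A⁻²) = kg·m²·A⁻¹·mol⁻¹.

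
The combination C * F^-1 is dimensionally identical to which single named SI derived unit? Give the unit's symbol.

V

C = A·s = s·A (charge = current × time).
F = C/V (capacitance = charge per voltage),
    = A·s/(kg·m²·s⁻³·A⁻¹) (substituting C and V),
    = kg⁻¹·m⁻²·s⁴·A².
So F⁻¹ = kg·m²·s⁻⁴·A⁻².
Combining: C·F⁻¹ = (s·A) · (kg·m²·s⁻⁴·A⁻²) = kg·m²·s⁻³·A⁻¹.
kg·m²·s⁻³·A⁻¹ is the base-SI form of the volt.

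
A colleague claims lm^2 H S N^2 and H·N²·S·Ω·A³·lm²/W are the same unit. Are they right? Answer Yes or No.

Left side:
  lm = cd·sr = cd (luminous flux; sr is dimensionless).
  So lm² = cd².
  H = Wb/A (inductance = flux per current),
      = kg·m²·s⁻²·A⁻².
  S = 1/Ω (conductance is reciprocal resistance),
      = kg⁻¹·m⁻²·s³·A².
  N = kg·m/s² = kg·m·s⁻² (force = mass × acceleration).
  So N² = kg²·m²·s⁻⁴.
  Combining: lm²·H·S·N² = cd² · (kg·m²·s⁻²·A⁻²) · (kg⁻¹·m⁻²·s³·A²) · (kg²·m²·s⁻⁴) = kg²·m²·s⁻³·cd².
Right side:
  H = kg·m²·s⁻²·A⁻².
  N = kg·m·s⁻².
  So N² = kg²·m²·s⁻⁴.
  S = kg⁻¹·m⁻²·s³·A².
  Ω = kg·m²·s⁻³·A⁻².
  W = kg·m²·s⁻³.
  So W⁻¹ = kg⁻¹·m⁻²·s³.
  lm = cd.
  So lm² = cd².
  Combining: H·N²·S·Ω·W⁻¹·A³·lm² = (kg·m²·s⁻²·A⁻²) · (kg²·m²·s⁻⁴) · (kg⁻¹·m⁻²·s³·A²) · (kg·m²·s⁻³·A⁻²) · (kg⁻¹·m⁻²·s³) · A³ · cd² = kg²·m²·s⁻³·A·cd².
Left is kg²·m²·s⁻³·cd²; right is kg²·m²·s⁻³·A·cd² — different.

No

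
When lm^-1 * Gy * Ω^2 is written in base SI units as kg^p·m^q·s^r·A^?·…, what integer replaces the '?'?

-4

lm = cd·sr = cd (luminous flux; sr is dimensionless).
So lm⁻¹ = cd⁻¹.
Gy = J/kg (absorbed dose = energy per mass),
    = m²·s⁻².
Ω = V/A (resistance = voltage per current),
    = kg·m²·s⁻³·A⁻².
So Ω² = kg²·m⁴·s⁻⁶·A⁻⁴.
Combining: lm⁻¹·Gy·Ω² = cd⁻¹ · (m²·s⁻²) · (kg²·m⁴·s⁻⁶·A⁻⁴) = kg²·m⁶·s⁻⁸·A⁻⁴·cd⁻¹.
The exponent of A is -4.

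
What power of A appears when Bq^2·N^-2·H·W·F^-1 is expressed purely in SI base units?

-4

Bq = 1/s = s⁻¹ (activity is decays per second).
So Bq² = s⁻².
N = kg·m/s² = kg·m·s⁻² (force = mass × acceleration).
So N⁻² = kg⁻²·m⁻²·s⁴.
H = Wb/A (inductance = flux per current),
    = kg·m²·s⁻²·A⁻².
W = J/s (power = energy per time),
    = kg·m²·s⁻³.
F = C/V (capacitance = charge per voltage),
    = A·s/(kg·m²·s⁻³·A⁻¹) (substituting C and V),
    = kg⁻¹·m⁻²·s⁴·A².
So F⁻¹ = kg·m²·s⁻⁴·A⁻².
Combining: Bq²·N⁻²·H·W·F⁻¹ = s⁻² · (kg⁻²·m⁻²·s⁴) · (kg·m²·s⁻²·A⁻²) · (kg·m²·s⁻³) · (kg·m²·s⁻⁴·A⁻²) = kg·m⁴·s⁻⁷·A⁻⁴.
The exponent of A is -4.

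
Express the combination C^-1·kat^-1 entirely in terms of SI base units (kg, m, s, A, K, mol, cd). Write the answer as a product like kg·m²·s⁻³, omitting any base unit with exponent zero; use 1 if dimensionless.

A⁻¹·mol⁻¹

C = s·A.
So C⁻¹ = s⁻¹·A⁻¹.
kat = s⁻¹·mol.
So kat⁻¹ = s·mol⁻¹.
Combining: C⁻¹·kat⁻¹ = (s⁻¹·A⁻¹) · (s·mol⁻¹) = A⁻¹·mol⁻¹.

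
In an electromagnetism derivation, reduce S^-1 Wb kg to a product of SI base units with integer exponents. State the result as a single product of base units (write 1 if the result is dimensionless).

kg³·m⁴·s⁻⁵·A⁻³

S = 1/Ω (conductance is reciprocal resistance),
    = kg⁻¹·m⁻²·s³·A².
So S⁻¹ = kg·m²·s⁻³·A⁻².
Wb = V·s (flux: a volt is a weber per second),
    = kg·m²·s⁻²·A⁻¹.
Combining: S⁻¹·Wb·kg = (kg·m²·s⁻³·A⁻²) · (kg·m²·s⁻²·A⁻¹) · kg = kg³·m⁴·s⁻⁵·A⁻³.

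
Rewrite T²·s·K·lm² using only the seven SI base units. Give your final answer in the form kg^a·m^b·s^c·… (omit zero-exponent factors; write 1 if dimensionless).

kg²·s⁻³·A⁻²·K·cd²

T = Wb/m² (flux density = flux per area),
    = kg·s⁻²·A⁻¹.
So T² = kg²·s⁻⁴·A⁻².
lm = cd·sr = cd (luminous flux; sr is dimensionless).
So lm² = cd².
Combining: T²·s·K·lm² = (kg²·s⁻⁴·A⁻²) · s · K · cd² = kg²·s⁻³·A⁻²·K·cd².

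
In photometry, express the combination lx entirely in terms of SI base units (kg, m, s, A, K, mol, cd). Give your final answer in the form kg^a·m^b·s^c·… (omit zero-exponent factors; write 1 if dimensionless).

m⁻²·cd

lx = lm/m² (illuminance = luminous flux per area),
    = m⁻²·cd.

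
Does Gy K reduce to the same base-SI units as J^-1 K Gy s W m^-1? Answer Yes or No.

No

Left side:
  Gy = J/kg (absorbed dose = energy per mass),
      = m²·s⁻².
  Combining: Gy·K = (m²·s⁻²) · K = m²·s⁻²·K.
Right side:
  J = kg·m²·s⁻².
  So J⁻¹ = kg⁻¹·m⁻²·s².
  Gy = m²·s⁻².
  W = kg·m²·s⁻³.
  Combining: J⁻¹·K·Gy·s·W·m⁻¹ = (kg⁻¹·m⁻²·s²) · K · (m²·s⁻²) · s · (kg·m²·s⁻³) · m⁻¹ = m·s⁻²·K.
Left is m²·s⁻²·K; right is m·s⁻²·K — different.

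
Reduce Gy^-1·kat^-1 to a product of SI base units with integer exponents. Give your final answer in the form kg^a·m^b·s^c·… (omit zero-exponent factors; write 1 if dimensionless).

m⁻²·s³·mol⁻¹

Gy = m²·s⁻².
So Gy⁻¹ = m⁻²·s².
kat = s⁻¹·mol.
So kat⁻¹ = s·mol⁻¹.
Combining: Gy⁻¹·kat⁻¹ = (m⁻²·s²) · (s·mol⁻¹) = m⁻²·s³·mol⁻¹.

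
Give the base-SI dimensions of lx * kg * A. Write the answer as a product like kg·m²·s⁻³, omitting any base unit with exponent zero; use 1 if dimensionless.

lx = lm/m² (illuminance = luminous flux per area),
    = m⁻²·cd.
Combining: lx·kg·A = (m⁻²·cd) · kg · A = kg·m⁻²·A·cd.

kg·m⁻²·A·cd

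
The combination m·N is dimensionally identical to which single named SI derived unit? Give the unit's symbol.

J

N = kg·m/s² = kg·m·s⁻² (force = mass × acceleration).
Combining: m·N = m · (kg·m·s⁻²) = kg·m²·s⁻².
kg·m²·s⁻² is the base-SI form of the joule.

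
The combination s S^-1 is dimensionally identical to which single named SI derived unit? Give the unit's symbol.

S = kg⁻¹·m⁻²·s³·A².
So S⁻¹ = kg·m²·s⁻³·A⁻².
Combining: s·S⁻¹ = s · (kg·m²·s⁻³·A⁻²) = kg·m²·s⁻²·A⁻².
kg·m²·s⁻²·A⁻² is the base-SI form of the henry.

H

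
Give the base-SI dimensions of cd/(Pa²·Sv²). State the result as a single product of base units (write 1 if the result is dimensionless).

Pa = N/m² (pressure = force per area),
    = kg·m⁻¹·s⁻².
So Pa⁻² = kg⁻²·m²·s⁴.
Sv = J/kg (equivalent dose = energy per mass),
    = m²·s⁻².
So Sv⁻² = m⁻⁴·s⁴.
Combining: Pa⁻²·Sv⁻²·cd = (kg⁻²·m²·s⁴) · (m⁻⁴·s⁴) · cd = kg⁻²·m⁻²·s⁸·cd.

kg⁻²·m⁻²·s⁸·cd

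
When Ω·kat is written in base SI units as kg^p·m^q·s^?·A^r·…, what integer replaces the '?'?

-4

Ω = kg·m²·s⁻³·A⁻².
kat = s⁻¹·mol.
Combining: Ω·kat = (kg·m²·s⁻³·A⁻²) · (s⁻¹·mol) = kg·m²·s⁻⁴·A⁻²·mol.
The exponent of s is -4.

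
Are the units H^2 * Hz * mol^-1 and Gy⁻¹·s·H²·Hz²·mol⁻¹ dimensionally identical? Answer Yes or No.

Left side:
  H = Wb/A (inductance = flux per current),
      = kg·m²·s⁻²·A⁻².
  So H² = kg²·m⁴·s⁻⁴·A⁻⁴.
  Hz = 1/s = s⁻¹ (frequency is cycles per second).
  Combining: H²·Hz·mol⁻¹ = (kg²·m⁴·s⁻⁴·A⁻⁴) · s⁻¹ · mol⁻¹ = kg²·m⁴·s⁻⁵·A⁻⁴·mol⁻¹.
Right side:
  Gy = J/kg (absorbed dose = energy per mass),
      = m²·s⁻².
  So Gy⁻¹ = m⁻²·s².
  H = Wb/A (inductance = flux per current),
      = kg·m²·s⁻²·A⁻².
  So H² = kg²·m⁴·s⁻⁴·A⁻⁴.
  Hz = 1/s = s⁻¹ (frequency is cycles per second).
  So Hz² = s⁻².
  Combining: Gy⁻¹·s·H²·Hz²·mol⁻¹ = (m⁻²·s²) · s · (kg²·m⁴·s⁻⁴·A⁻⁴) · s⁻² · mol⁻¹ = kg²·m²·s⁻³·A⁻⁴·mol⁻¹.
Left is kg²·m⁴·s⁻⁵·A⁻⁴·mol⁻¹; right is kg²·m²·s⁻³·A⁻⁴·mol⁻¹ — different.

No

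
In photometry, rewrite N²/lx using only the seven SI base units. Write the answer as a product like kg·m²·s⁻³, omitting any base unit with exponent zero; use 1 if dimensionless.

kg²·m⁴·s⁻⁴·cd⁻¹

N = kg·m/s² = kg·m·s⁻² (force = mass × acceleration).
So N² = kg²·m²·s⁻⁴.
lx = lm/m² (illuminance = luminous flux per area),
    = m⁻²·cd.
So lx⁻¹ = m²·cd⁻¹.
Combining: N²·lx⁻¹ = (kg²·m²·s⁻⁴) · (m²·cd⁻¹) = kg²·m⁴·s⁻⁴·cd⁻¹.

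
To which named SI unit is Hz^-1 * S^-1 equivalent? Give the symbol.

H

Hz = 1/s = s⁻¹ (frequency is cycles per second).
So Hz⁻¹ = s.
S = 1/Ω (conductance is reciprocal resistance),
    = kg⁻¹·m⁻²·s³·A².
So S⁻¹ = kg·m²·s⁻³·A⁻².
Combining: Hz⁻¹·S⁻¹ = s · (kg·m²·s⁻³·A⁻²) = kg·m²·s⁻²·A⁻².
kg·m²·s⁻²·A⁻² is the base-SI form of the henry.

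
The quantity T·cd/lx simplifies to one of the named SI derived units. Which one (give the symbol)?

Wb

lx = m⁻²·cd.
So lx⁻¹ = m²·cd⁻¹.
T = kg·s⁻²·A⁻¹.
Combining: lx⁻¹·T·cd = (m²·cd⁻¹) · (kg·s⁻²·A⁻¹) · cd = kg·m²·s⁻²·A⁻¹.
kg·m²·s⁻²·A⁻¹ is the base-SI form of the weber.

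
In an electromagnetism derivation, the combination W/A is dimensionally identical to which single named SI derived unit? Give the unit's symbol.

W = kg·m²·s⁻³.
Combining: A⁻¹·W = A⁻¹ · (kg·m²·s⁻³) = kg·m²·s⁻³·A⁻¹.
kg·m²·s⁻³·A⁻¹ is the base-SI form of the volt.

V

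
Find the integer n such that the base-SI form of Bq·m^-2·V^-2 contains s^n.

5

Bq = s⁻¹.
V = kg·m²·s⁻³·A⁻¹.
So V⁻² = kg⁻²·m⁻⁴·s⁶·A².
Combining: Bq·m⁻²·V⁻² = s⁻¹ · m⁻² · (kg⁻²·m⁻⁴·s⁶·A²) = kg⁻²·m⁻⁶·s⁵·A².
The exponent of s is 5.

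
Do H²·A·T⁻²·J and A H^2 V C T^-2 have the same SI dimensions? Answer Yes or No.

Left side:
  H = Wb/A (inductance = flux per current),
      = kg·m²·s⁻²·A⁻².
  So H² = kg²·m⁴·s⁻⁴·A⁻⁴.
  T = Wb/m² (flux density = flux per area),
      = kg·s⁻²·A⁻¹.
  So T⁻² = kg⁻²·s⁴·A².
  J = N·m (work = force × distance),
      = kg·m²·s⁻².
  Combining: H²·A·T⁻²·J = (kg²·m⁴·s⁻⁴·A⁻⁴) · A · (kg⁻²·s⁴·A²) · (kg·m²·s⁻²) = kg·m⁶·s⁻²·A⁻¹.
Right side:
  H = Wb/A (inductance = flux per current),
      = kg·m²·s⁻²·A⁻².
  So H² = kg²·m⁴·s⁻⁴·A⁻⁴.
  V = W/A (potential = power per current),
      = kg·m²·s⁻³·A⁻¹.
  C = A·s = s·A (charge = current × time).
  T = Wb/m² (flux density = flux per area),
      = kg·s⁻²·A⁻¹.
  So T⁻² = kg⁻²·s⁴·A².
  Combining: A·H²·V·C·T⁻² = A · (kg²·m⁴·s⁻⁴·A⁻⁴) · (kg·m²·s⁻³·A⁻¹) · (s·A) · (kg⁻²·s⁴·A²) = kg·m⁶·s⁻²·A⁻¹.
Both reduce to kg·m⁶·s⁻²·A⁻¹.

Yes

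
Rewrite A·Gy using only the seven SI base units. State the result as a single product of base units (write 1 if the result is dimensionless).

Gy = J/kg (absorbed dose = energy per mass),
    = m²·s⁻².
Combining: A·Gy = A · (m²·s⁻²) = m²·s⁻²·A.

m²·s⁻²·A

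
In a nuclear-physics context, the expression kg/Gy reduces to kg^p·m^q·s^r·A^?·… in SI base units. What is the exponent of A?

Gy = J/kg (absorbed dose = energy per mass),
    = m²·s⁻².
So Gy⁻¹ = m⁻²·s².
Combining: Gy⁻¹·kg = (m⁻²·s²) · kg = kg·m⁻²·s².
The exponent of A is 0.

0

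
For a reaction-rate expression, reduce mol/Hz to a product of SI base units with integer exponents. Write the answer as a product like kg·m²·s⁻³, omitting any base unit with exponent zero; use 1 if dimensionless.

Hz = s⁻¹.
So Hz⁻¹ = s.
Combining: Hz⁻¹·mol = s · mol = s·mol.

s·mol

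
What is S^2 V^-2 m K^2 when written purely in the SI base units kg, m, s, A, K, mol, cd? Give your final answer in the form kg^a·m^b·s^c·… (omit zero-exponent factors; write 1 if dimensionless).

S = 1/Ω (conductance is reciprocal resistance),
    = kg⁻¹·m⁻²·s³·A².
So S² = kg⁻²·m⁻⁴·s⁶·A⁴.
V = W/A (potential = power per current),
    = kg·m²·s⁻³·A⁻¹.
So V⁻² = kg⁻²·m⁻⁴·s⁶·A².
Combining: S²·V⁻²·m·K² = (kg⁻²·m⁻⁴·s⁶·A⁴) · (kg⁻²·m⁻⁴·s⁶·A²) · m · K² = kg⁻⁴·m⁻⁷·s¹²·A⁶·K².

kg⁻⁴·m⁻⁷·s¹²·A⁶·K²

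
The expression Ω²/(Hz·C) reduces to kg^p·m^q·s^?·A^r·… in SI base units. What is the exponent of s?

Hz = 1/s = s⁻¹ (frequency is cycles per second).
So Hz⁻¹ = s.
C = A·s = s·A (charge = current × time).
So C⁻¹ = s⁻¹·A⁻¹.
Ω = V/A (resistance = voltage per current),
    = kg·m²·s⁻³·A⁻².
So Ω² = kg²·m⁴·s⁻⁶·A⁻⁴.
Combining: Hz⁻¹·C⁻¹·Ω² = s · (s⁻¹·A⁻¹) · (kg²·m⁴·s⁻⁶·A⁻⁴) = kg²·m⁴·s⁻⁶·A⁻⁵.
The exponent of s is -6.

-6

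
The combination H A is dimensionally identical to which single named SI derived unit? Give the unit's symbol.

H = Wb/A (inductance = flux per current),
    = kg·m²·s⁻²·A⁻².
Combining: H·A = (kg·m²·s⁻²·A⁻²) · A = kg·m²·s⁻²·A⁻¹.
kg·m²·s⁻²·A⁻¹ is the base-SI form of the weber.

Wb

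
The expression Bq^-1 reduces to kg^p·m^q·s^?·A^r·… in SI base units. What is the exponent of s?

Bq = 1/s = s⁻¹ (activity is decays per second).
So Bq⁻¹ = s.
The exponent of s is 1.

1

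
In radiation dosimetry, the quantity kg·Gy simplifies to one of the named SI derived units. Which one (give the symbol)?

Gy = m²·s⁻².
Combining: kg·Gy = kg · (m²·s⁻²) = kg·m²·s⁻².
kg·m²·s⁻² is the base-SI form of the joule.

J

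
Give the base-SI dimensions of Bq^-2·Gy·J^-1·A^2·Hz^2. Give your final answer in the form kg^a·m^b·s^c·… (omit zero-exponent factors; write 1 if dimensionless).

Bq = 1/s = s⁻¹ (activity is decays per second).
So Bq⁻² = s².
Gy = J/kg (absorbed dose = energy per mass),
    = m²·s⁻².
J = N·m (work = force × distance),
    = kg·m²·s⁻².
So J⁻¹ = kg⁻¹·m⁻²·s².
Hz = 1/s = s⁻¹ (frequency is cycles per second).
So Hz² = s⁻².
Combining: Bq⁻²·Gy·J⁻¹·A²·Hz² = s² · (m²·s⁻²) · (kg⁻¹·m⁻²·s²) · A² · s⁻² = kg⁻¹·A².

kg⁻¹·A²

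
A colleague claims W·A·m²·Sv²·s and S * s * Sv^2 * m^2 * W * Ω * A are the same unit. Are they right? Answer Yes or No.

Left side:
  W = J/s (power = energy per time),
      = kg·m²·s⁻³.
  Sv = J/kg (equivalent dose = energy per mass),
      = m²·s⁻².
  So Sv² = m⁴·s⁻⁴.
  Combining: W·A·m²·Sv²·s = (kg·m²·s⁻³) · A · m² · (m⁴·s⁻⁴) · s = kg·m⁸·s⁻⁶·A.
Right side:
  S = kg⁻¹·m⁻²·s³·A².
  Sv = m²·s⁻².
  So Sv² = m⁴·s⁻⁴.
  W = kg·m²·s⁻³.
  Ω = kg·m²·s⁻³·A⁻².
  Combining: S·s·Sv²·m²·W·Ω·A = (kg⁻¹·m⁻²·s³·A²) · s · (m⁴·s⁻⁴) · m² · (kg·m²·s⁻³) · (kg·m²·s⁻³·A⁻²) · A = kg·m⁸·s⁻⁶·A.
Both reduce to kg·m⁸·s⁻⁶·A.

Yes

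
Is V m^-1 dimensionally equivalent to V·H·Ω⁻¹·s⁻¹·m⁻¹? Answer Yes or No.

Left side:
  V = kg·m²·s⁻³·A⁻¹.
  Combining: V·m⁻¹ = (kg·m²·s⁻³·A⁻¹) · m⁻¹ = kg·m·s⁻³·A⁻¹.
Right side:
  V = W/A (potential = power per current),
      = kg·m²·s⁻³·A⁻¹.
  H = Wb/A (inductance = flux per current),
      = kg·m²·s⁻²·A⁻².
  Ω = V/A (resistance = voltage per current),
      = kg·m²·s⁻³·A⁻².
  So Ω⁻¹ = kg⁻¹·m⁻²·s³·A².
  Combining: V·H·Ω⁻¹·s⁻¹·m⁻¹ = (kg·m²·s⁻³·A⁻¹) · (kg·m²·s⁻²·A⁻²) · (kg⁻¹·m⁻²·s³·A²) · s⁻¹ · m⁻¹ = kg·m·s⁻³·A⁻¹.
Both reduce to kg·m·s⁻³·A⁻¹.

Yes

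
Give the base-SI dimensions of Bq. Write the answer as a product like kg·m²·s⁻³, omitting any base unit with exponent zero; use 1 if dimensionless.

s⁻¹

Bq = 1/s = s⁻¹ (activity is decays per second).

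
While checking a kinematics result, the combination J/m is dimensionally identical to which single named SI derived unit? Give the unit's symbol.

N

J = N·m (work = force × distance),
    = kg·m²·s⁻².
Combining: m⁻¹·J = m⁻¹ · (kg·m²·s⁻²) = kg·m·s⁻².
kg·m·s⁻² is the base-SI form of the newton.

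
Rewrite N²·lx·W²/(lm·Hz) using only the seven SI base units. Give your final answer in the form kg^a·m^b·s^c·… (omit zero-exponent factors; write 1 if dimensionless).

N = kg·m/s² = kg·m·s⁻² (force = mass × acceleration).
So N² = kg²·m²·s⁻⁴.
lx = lm/m² (illuminance = luminous flux per area),
    = m⁻²·cd.
lm = cd·sr = cd (luminous flux; sr is dimensionless).
So lm⁻¹ = cd⁻¹.
W = J/s (power = energy per time),
    = kg·m²·s⁻³.
So W² = kg²·m⁴·s⁻⁶.
Hz = 1/s = s⁻¹ (frequency is cycles per second).
So Hz⁻¹ = s.
Combining: N²·lx·lm⁻¹·W²·Hz⁻¹ = (kg²·m²·s⁻⁴) · (m⁻²·cd) · cd⁻¹ · (kg²·m⁴·s⁻⁶) · s = kg⁴·m⁴·s⁻⁹.

kg⁴·m⁴·s⁻⁹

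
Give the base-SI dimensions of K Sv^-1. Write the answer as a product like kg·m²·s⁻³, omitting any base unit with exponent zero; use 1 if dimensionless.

m⁻²·s²·K

Sv = m²·s⁻².
So Sv⁻¹ = m⁻²·s².
Combining: K·Sv⁻¹ = K · (m⁻²·s²) = m⁻²·s²·K.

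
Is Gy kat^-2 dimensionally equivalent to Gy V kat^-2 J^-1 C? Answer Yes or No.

Left side:
  Gy = J/kg (absorbed dose = energy per mass),
      = m²·s⁻².
  kat = mol/s = s⁻¹·mol (catalytic activity).
  So kat⁻² = s²·mol⁻².
  Combining: Gy·kat⁻² = (m²·s⁻²) · (s²·mol⁻²) = m²·mol⁻².
Right side:
  Gy = m²·s⁻².
  V = kg·m²·s⁻³·A⁻¹.
  kat = s⁻¹·mol.
  So kat⁻² = s²·mol⁻².
  J = kg·m²·s⁻².
  So J⁻¹ = kg⁻¹·m⁻²·s².
  C = s·A.
  Combining: Gy·V·kat⁻²·J⁻¹·C = (m²·s⁻²) · (kg·m²·s⁻³·A⁻¹) · (s²·mol⁻²) · (kg⁻¹·m⁻²·s²) · (s·A) = m²·mol⁻².
Both reduce to m²·mol⁻².

Yes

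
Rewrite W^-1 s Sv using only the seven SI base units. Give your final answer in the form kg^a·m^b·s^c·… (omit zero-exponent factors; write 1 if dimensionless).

kg⁻¹·s²

W = kg·m²·s⁻³.
So W⁻¹ = kg⁻¹·m⁻²·s³.
Sv = m²·s⁻².
Combining: W⁻¹·s·Sv = (kg⁻¹·m⁻²·s³) · s · (m²·s⁻²) = kg⁻¹·s².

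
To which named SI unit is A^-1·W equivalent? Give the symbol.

W = J/s (power = energy per time),
    = kg·m²·s⁻³.
Combining: A⁻¹·W = A⁻¹ · (kg·m²·s⁻³) = kg·m²·s⁻³·A⁻¹.
kg·m²·s⁻³·A⁻¹ is the base-SI form of the volt.

V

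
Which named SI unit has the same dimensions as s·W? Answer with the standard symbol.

J

W = J/s (power = energy per time),
    = kg·m²·s⁻³.
Combining: s·W = s · (kg·m²·s⁻³) = kg·m²·s⁻².
kg·m²·s⁻² is the base-SI form of the joule.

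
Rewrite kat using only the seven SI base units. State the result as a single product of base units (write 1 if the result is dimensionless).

kat = mol/s = s⁻¹·mol (catalytic activity).

s⁻¹·mol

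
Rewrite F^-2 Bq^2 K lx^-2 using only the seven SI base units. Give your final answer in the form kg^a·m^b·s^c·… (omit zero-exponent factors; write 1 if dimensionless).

F = C/V (capacitance = charge per voltage),
    = A·s/(kg·m²·s⁻³·A⁻¹) (substituting C and V),
    = kg⁻¹·m⁻²·s⁴·A².
So F⁻² = kg²·m⁴·s⁻⁸·A⁻⁴.
Bq = 1/s = s⁻¹ (activity is decays per second).
So Bq² = s⁻².
lx = lm/m² (illuminance = luminous flux per area),
    = m⁻²·cd.
So lx⁻² = m⁴·cd⁻².
Combining: F⁻²·Bq²·K·lx⁻² = (kg²·m⁴·s⁻⁸·A⁻⁴) · s⁻² · K · (m⁴·cd⁻²) = kg²·m⁸·s⁻¹⁰·A⁻⁴·K·cd⁻².

kg²·m⁸·s⁻¹⁰·A⁻⁴·K·cd⁻²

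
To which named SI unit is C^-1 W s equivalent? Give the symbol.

C = s·A.
So C⁻¹ = s⁻¹·A⁻¹.
W = kg·m²·s⁻³.
Combining: C⁻¹·W·s = (s⁻¹·A⁻¹) · (kg·m²·s⁻³) · s = kg·m²·s⁻³·A⁻¹.
kg·m²·s⁻³·A⁻¹ is the base-SI form of the volt.

V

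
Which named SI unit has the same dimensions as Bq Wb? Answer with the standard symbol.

Bq = s⁻¹.
Wb = kg·m²·s⁻²·A⁻¹.
Combining: Bq·Wb = s⁻¹ · (kg·m²·s⁻²·A⁻¹) = kg·m²·s⁻³·A⁻¹.
kg·m²·s⁻³·A⁻¹ is the base-SI form of the volt.

V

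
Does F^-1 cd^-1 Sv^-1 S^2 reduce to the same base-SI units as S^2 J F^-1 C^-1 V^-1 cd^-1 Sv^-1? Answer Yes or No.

Yes

Left side:
  F = kg⁻¹·m⁻²·s⁴·A².
  So F⁻¹ = kg·m²·s⁻⁴·A⁻².
  Sv = m²·s⁻².
  So Sv⁻¹ = m⁻²·s².
  S = kg⁻¹·m⁻²·s³·A².
  So S² = kg⁻²·m⁻⁴·s⁶·A⁴.
  Combining: F⁻¹·cd⁻¹·Sv⁻¹·S² = (kg·m²·s⁻⁴·A⁻²) · cd⁻¹ · (m⁻²·s²) · (kg⁻²·m⁻⁴·s⁶·A⁴) = kg⁻¹·m⁻⁴·s⁴·A²·cd⁻¹.
Right side:
  S = 1/Ω (conductance is reciprocal resistance),
      = kg⁻¹·m⁻²·s³·A².
  So S² = kg⁻²·m⁻⁴·s⁶·A⁴.
  J = N·m (work = force × distance),
      = kg·m²·s⁻².
  F = C/V (capacitance = charge per voltage),
      = A·s/(kg·m²·s⁻³·A⁻¹) (substituting C and V),
      = kg⁻¹·m⁻²·s⁴·A².
  So F⁻¹ = kg·m²·s⁻⁴·A⁻².
  C = A·s = s·A (charge = current × time).
  So C⁻¹ = s⁻¹·A⁻¹.
  V = W/A (potential = power per current),
      = kg·m²·s⁻³·A⁻¹.
  So V⁻¹ = kg⁻¹·m⁻²·s³·A.
  Sv = J/kg (equivalent dose = energy per mass),
      = m²·s⁻².
  So Sv⁻¹ = m⁻²·s².
  Combining: S²·J·F⁻¹·C⁻¹·V⁻¹·cd⁻¹·Sv⁻¹ = (kg⁻²·m⁻⁴·s⁶·A⁴) · (kg·m²·s⁻²) · (kg·m²·s⁻⁴·A⁻²) · (s⁻¹·A⁻¹) · (kg⁻¹·m⁻²·s³·A) · cd⁻¹ · (m⁻²·s²) = kg⁻¹·m⁻⁴·s⁴·A²·cd⁻¹.
Both reduce to kg⁻¹·m⁻⁴·s⁴·A²·cd⁻¹.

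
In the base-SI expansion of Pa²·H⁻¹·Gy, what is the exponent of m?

Pa = N/m² (pressure = force per area),
    = kg·m⁻¹·s⁻².
So Pa² = kg²·m⁻²·s⁻⁴.
H = Wb/A (inductance = flux per current),
    = kg·m²·s⁻²·A⁻².
So H⁻¹ = kg⁻¹·m⁻²·s²·A².
Gy = J/kg (absorbed dose = energy per mass),
    = m²·s⁻².
Combining: Pa²·H⁻¹·Gy = (kg²·m⁻²·s⁻⁴) · (kg⁻¹·m⁻²·s²·A²) · (m²·s⁻²) = kg·m⁻²·s⁻⁴·A².
The exponent of m is -2.

-2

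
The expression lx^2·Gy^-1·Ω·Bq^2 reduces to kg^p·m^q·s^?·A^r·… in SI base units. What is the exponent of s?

lx = lm/m² (illuminance = luminous flux per area),
    = m⁻²·cd.
So lx² = m⁻⁴·cd².
Gy = J/kg (absorbed dose = energy per mass),
    = m²·s⁻².
So Gy⁻¹ = m⁻²·s².
Ω = V/A (resistance = voltage per current),
    = kg·m²·s⁻³·A⁻².
Bq = 1/s = s⁻¹ (activity is decays per second).
So Bq² = s⁻².
Combining: lx²·Gy⁻¹·Ω·Bq² = (m⁻⁴·cd²) · (m⁻²·s²) · (kg·m²·s⁻³·A⁻²) · s⁻² = kg·m⁻⁴·s⁻³·A⁻²·cd².
The exponent of s is -3.

-3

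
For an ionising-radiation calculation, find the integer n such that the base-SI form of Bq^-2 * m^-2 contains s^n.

2

Bq = 1/s = s⁻¹ (activity is decays per second).
So Bq⁻² = s².
Combining: Bq⁻²·m⁻² = s² · m⁻² = m⁻²·s².
The exponent of s is 2.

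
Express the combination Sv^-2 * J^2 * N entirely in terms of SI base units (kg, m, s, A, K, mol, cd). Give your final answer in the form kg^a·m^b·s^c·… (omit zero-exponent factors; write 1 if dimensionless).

kg³·m·s⁻²

Sv = J/kg (equivalent dose = energy per mass),
    = m²·s⁻².
So Sv⁻² = m⁻⁴·s⁴.
J = N·m (work = force × distance),
    = kg·m²·s⁻².
So J² = kg²·m⁴·s⁻⁴.
N = kg·m/s² = kg·m·s⁻² (force = mass × acceleration).
Combining: Sv⁻²·J²·N = (m⁻⁴·s⁴) · (kg²·m⁴·s⁻⁴) · (kg·m·s⁻²) = kg³·m·s⁻².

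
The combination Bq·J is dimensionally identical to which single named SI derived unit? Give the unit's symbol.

Bq = s⁻¹.
J = kg·m²·s⁻².
Combining: Bq·J = s⁻¹ · (kg·m²·s⁻²) = kg·m²·s⁻³.
kg·m²·s⁻³ is the base-SI form of the watt.

W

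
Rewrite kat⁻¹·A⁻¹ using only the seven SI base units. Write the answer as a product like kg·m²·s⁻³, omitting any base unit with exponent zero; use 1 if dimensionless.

kat = mol/s = s⁻¹·mol (catalytic activity).
So kat⁻¹ = s·mol⁻¹.
Combining: kat⁻¹·A⁻¹ = (s·mol⁻¹) · A⁻¹ = s·A⁻¹·mol⁻¹.

s·A⁻¹·mol⁻¹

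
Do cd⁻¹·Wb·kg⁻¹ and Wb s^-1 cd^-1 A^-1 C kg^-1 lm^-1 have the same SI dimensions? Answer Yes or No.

Left side:
  Wb = kg·m²·s⁻²·A⁻¹.
  Combining: cd⁻¹·Wb·kg⁻¹ = cd⁻¹ · (kg·m²·s⁻²·A⁻¹) · kg⁻¹ = m²·s⁻²·A⁻¹·cd⁻¹.
Right side:
  Wb = V·s (flux: a volt is a weber per second),
      = kg·m²·s⁻²·A⁻¹.
  C = A·s = s·A (charge = current × time).
  lm = cd·sr = cd (luminous flux; sr is dimensionless).
  So lm⁻¹ = cd⁻¹.
  Combining: Wb·s⁻¹·cd⁻¹·A⁻¹·C·kg⁻¹·lm⁻¹ = (kg·m²·s⁻²·A⁻¹) · s⁻¹ · cd⁻¹ · A⁻¹ · (s·A) · kg⁻¹ · cd⁻¹ = m²·s⁻²·A⁻¹·cd⁻².
Left is m²·s⁻²·A⁻¹·cd⁻¹; right is m²·s⁻²·A⁻¹·cd⁻² — different.

No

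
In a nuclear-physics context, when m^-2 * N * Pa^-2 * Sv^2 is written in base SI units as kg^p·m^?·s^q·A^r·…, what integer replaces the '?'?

N = kg·m/s² = kg·m·s⁻² (force = mass × acceleration).
Pa = N/m² (pressure = force per area),
    = kg·m⁻¹·s⁻².
So Pa⁻² = kg⁻²·m²·s⁴.
Sv = J/kg (equivalent dose = energy per mass),
    = m²·s⁻².
So Sv² = m⁴·s⁻⁴.
Combining: m⁻²·N·Pa⁻²·Sv² = m⁻² · (kg·m·s⁻²) · (kg⁻²·m²·s⁴) · (m⁴·s⁻⁴) = kg⁻¹·m⁵·s⁻².
The exponent of m is 5.

5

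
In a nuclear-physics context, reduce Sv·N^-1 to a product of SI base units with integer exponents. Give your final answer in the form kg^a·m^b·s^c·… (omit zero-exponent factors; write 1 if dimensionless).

Sv = m²·s⁻².
N = kg·m·s⁻².
So N⁻¹ = kg⁻¹·m⁻¹·s².
Combining: Sv·N⁻¹ = (m²·s⁻²) · (kg⁻¹·m⁻¹·s²) = kg⁻¹·m.

kg⁻¹·m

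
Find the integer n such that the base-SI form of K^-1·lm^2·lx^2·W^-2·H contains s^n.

4

lm = cd.
So lm² = cd².
lx = m⁻²·cd.
So lx² = m⁻⁴·cd².
W = kg·m²·s⁻³.
So W⁻² = kg⁻²·m⁻⁴·s⁶.
H = kg·m²·s⁻²·A⁻².
Combining: K⁻¹·lm²·lx²·W⁻²·H = K⁻¹ · cd² · (m⁻⁴·cd²) · (kg⁻²·m⁻⁴·s⁶) · (kg·m²·s⁻²·A⁻²) = kg⁻¹·m⁻⁶·s⁴·A⁻²·K⁻¹·cd⁴.
The exponent of s is 4.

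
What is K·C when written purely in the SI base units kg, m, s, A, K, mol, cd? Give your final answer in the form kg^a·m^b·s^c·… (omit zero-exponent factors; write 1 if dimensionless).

C = s·A.
Combining: K·C = K · (s·A) = s·A·K.

s·A·K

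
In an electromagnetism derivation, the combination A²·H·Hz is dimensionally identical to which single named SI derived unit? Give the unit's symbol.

W

H = Wb/A (inductance = flux per current),
    = kg·m²·s⁻²·A⁻².
Hz = 1/s = s⁻¹ (frequency is cycles per second).
Combining: A²·H·Hz = A² · (kg·m²·s⁻²·A⁻²) · s⁻¹ = kg·m²·s⁻³.
kg·m²·s⁻³ is the base-SI form of the watt.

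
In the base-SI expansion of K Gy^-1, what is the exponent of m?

-2

Gy = J/kg (absorbed dose = energy per mass),
    = m²·s⁻².
So Gy⁻¹ = m⁻²·s².
Combining: K·Gy⁻¹ = K · (m⁻²·s²) = m⁻²·s²·K.
The exponent of m is -2.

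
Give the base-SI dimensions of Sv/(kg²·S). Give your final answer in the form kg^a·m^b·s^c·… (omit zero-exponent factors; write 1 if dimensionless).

S = 1/Ω (conductance is reciprocal resistance),
    = kg⁻¹·m⁻²·s³·A².
So S⁻¹ = kg·m²·s⁻³·A⁻².
Sv = J/kg (equivalent dose = energy per mass),
    = m²·s⁻².
Combining: kg⁻²·S⁻¹·Sv = kg⁻² · (kg·m²·s⁻³·A⁻²) · (m²·s⁻²) = kg⁻¹·m⁴·s⁻⁵·A⁻².

kg⁻¹·m⁴·s⁻⁵·A⁻²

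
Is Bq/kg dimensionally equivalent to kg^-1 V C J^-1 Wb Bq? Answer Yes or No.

Left side:
  Bq = 1/s = s⁻¹ (activity is decays per second).
  Combining: Bq·kg⁻¹ = s⁻¹ · kg⁻¹ = kg⁻¹·s⁻¹.
Right side:
  V = W/A (potential = power per current),
      = kg·m²·s⁻³·A⁻¹.
  C = A·s = s·A (charge = current × time).
  J = N·m (work = force × distance),
      = kg·m²·s⁻².
  So J⁻¹ = kg⁻¹·m⁻²·s².
  Wb = V·s (flux: a volt is a weber per second),
      = kg·m²·s⁻²·A⁻¹.
  Bq = 1/s = s⁻¹ (activity is decays per second).
  Combining: kg⁻¹·V·C·J⁻¹·Wb·Bq = kg⁻¹ · (kg·m²·s⁻³·A⁻¹) · (s·A) · (kg⁻¹·m⁻²·s²) · (kg·m²·s⁻²·A⁻¹) · s⁻¹ = m²·s⁻³·A⁻¹.
Left is kg⁻¹·s⁻¹; right is m²·s⁻³·A⁻¹ — different.

No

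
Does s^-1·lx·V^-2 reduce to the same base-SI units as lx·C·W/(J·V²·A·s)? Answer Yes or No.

Yes

Left side:
  lx = lm/m² (illuminance = luminous flux per area),
      = m⁻²·cd.
  V = W/A (potential = power per current),
      = kg·m²·s⁻³·A⁻¹.
  So V⁻² = kg⁻²·m⁻⁴·s⁶·A².
  Combining: s⁻¹·lx·V⁻² = s⁻¹ · (m⁻²·cd) · (kg⁻²·m⁻⁴·s⁶·A²) = kg⁻²·m⁻⁶·s⁵·A²·cd.
Right side:
  J = N·m (work = force × distance),
      = kg·m²·s⁻².
  So J⁻¹ = kg⁻¹·m⁻²·s².
  V = W/A (potential = power per current),
      = kg·m²·s⁻³·A⁻¹.
  So V⁻² = kg⁻²·m⁻⁴·s⁶·A².
  lx = lm/m² (illuminance = luminous flux per area),
      = m⁻²·cd.
  C = A·s = s·A (charge = current × time).
  W = J/s (power = energy per time),
      = kg·m²·s⁻³.
  Combining: J⁻¹·V⁻²·A⁻¹·lx·C·W·s⁻¹ = (kg⁻¹·m⁻²·s²) · (kg⁻²·m⁻⁴·s⁶·A²) · A⁻¹ · (m⁻²·cd) · (s·A) · (kg·m²·s⁻³) · s⁻¹ = kg⁻²·m⁻⁶·s⁵·A²·cd.
Both reduce to kg⁻²·m⁻⁶·s⁵·A²·cd.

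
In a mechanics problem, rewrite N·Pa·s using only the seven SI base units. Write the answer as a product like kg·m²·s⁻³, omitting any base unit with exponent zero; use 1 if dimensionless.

kg²·s⁻³

N = kg·m/s² = kg·m·s⁻² (force = mass × acceleration).
Pa = N/m² (pressure = force per area),
    = kg·m⁻¹·s⁻².
Combining: N·Pa·s = (kg·m·s⁻²) · (kg·m⁻¹·s⁻²) · s = kg²·s⁻³.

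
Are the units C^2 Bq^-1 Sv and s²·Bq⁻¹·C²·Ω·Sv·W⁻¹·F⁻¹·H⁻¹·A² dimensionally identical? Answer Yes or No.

Left side:
  C = s·A.
  So C² = s²·A².
  Bq = s⁻¹.
  So Bq⁻¹ = s.
  Sv = m²·s⁻².
  Combining: C²·Bq⁻¹·Sv = (s²·A²) · s · (m²·s⁻²) = m²·s·A².
Right side:
  Bq = s⁻¹.
  So Bq⁻¹ = s.
  C = s·A.
  So C² = s²·A².
  Ω = kg·m²·s⁻³·A⁻².
  Sv = m²·s⁻².
  W = kg·m²·s⁻³.
  So W⁻¹ = kg⁻¹·m⁻²·s³.
  F = kg⁻¹·m⁻²·s⁴·A².
  So F⁻¹ = kg·m²·s⁻⁴·A⁻².
  H = kg·m²·s⁻²·A⁻².
  So H⁻¹ = kg⁻¹·m⁻²·s²·A².
  Combining: s²·Bq⁻¹·C²·Ω·Sv·W⁻¹·F⁻¹·H⁻¹·A² = s² · s · (s²·A²) · (kg·m²·s⁻³·A⁻²) · (m²·s⁻²) · (kg⁻¹·m⁻²·s³) · (kg·m²·s⁻⁴·A⁻²) · (kg⁻¹·m⁻²·s²·A²) · A² = m²·s·A².
Both reduce to m²·s·A².

Yes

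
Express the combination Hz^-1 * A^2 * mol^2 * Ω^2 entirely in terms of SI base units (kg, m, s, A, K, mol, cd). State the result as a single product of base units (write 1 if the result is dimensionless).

Hz = s⁻¹.
So Hz⁻¹ = s.
Ω = kg·m²·s⁻³·A⁻².
So Ω² = kg²·m⁴·s⁻⁶·A⁻⁴.
Combining: Hz⁻¹·A²·mol²·Ω² = s · A² · mol² · (kg²·m⁴·s⁻⁶·A⁻⁴) = kg²·m⁴·s⁻⁵·A⁻²·mol².

kg²·m⁴·s⁻⁵·A⁻²·mol²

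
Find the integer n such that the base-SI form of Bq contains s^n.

-1

Bq = s⁻¹.
The exponent of s is -1.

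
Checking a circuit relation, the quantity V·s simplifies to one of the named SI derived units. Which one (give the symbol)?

Wb

V = W/A (potential = power per current),
    = kg·m²·s⁻³·A⁻¹.
Combining: V·s = (kg·m²·s⁻³·A⁻¹) · s = kg·m²·s⁻²·A⁻¹.
kg·m²·s⁻²·A⁻¹ is the base-SI form of the weber.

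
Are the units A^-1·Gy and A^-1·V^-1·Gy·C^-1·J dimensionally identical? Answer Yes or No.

Left side:
  Gy = J/kg (absorbed dose = energy per mass),
      = m²·s⁻².
  Combining: A⁻¹·Gy = A⁻¹ · (m²·s⁻²) = m²·s⁻²·A⁻¹.
Right side:
  V = W/A (potential = power per current),
      = kg·m²·s⁻³·A⁻¹.
  So V⁻¹ = kg⁻¹·m⁻²·s³·A.
  Gy = J/kg (absorbed dose = energy per mass),
      = m²·s⁻².
  C = A·s = s·A (charge = current × time).
  So C⁻¹ = s⁻¹·A⁻¹.
  J = N·m (work = force × distance),
      = kg·m²·s⁻².
  Combining: A⁻¹·V⁻¹·Gy·C⁻¹·J = A⁻¹ · (kg⁻¹·m⁻²·s³·A) · (m²·s⁻²) · (s⁻¹·A⁻¹) · (kg·m²·s⁻²) = m²·s⁻²·A⁻¹.
Both reduce to m²·s⁻²·A⁻¹.

Yes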